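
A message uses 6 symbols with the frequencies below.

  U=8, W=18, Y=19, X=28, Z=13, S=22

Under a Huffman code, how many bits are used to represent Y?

Build the tree from the bottom:
merge U(8) and Z(13): 21
merge W(18) and Y(19): 37
merge 21 and S(22): 43
merge X(28) and 37: 65
merge 43 and 65: 108
Y's leaf is at depth 3, giving a 3-bit codeword.

3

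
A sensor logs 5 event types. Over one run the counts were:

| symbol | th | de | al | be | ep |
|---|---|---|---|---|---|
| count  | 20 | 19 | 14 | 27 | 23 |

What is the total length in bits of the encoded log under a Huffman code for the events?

239

Greedily combine the two least-frequent nodes:
merge al(14) and de(19): 33
merge th(20) and ep(23): 43
merge be(27) and 33: 60
merge 43 and 60: 103
Each symbol's bit-cost is frequency × depth; summing gives 239 bits (equivalently 33 + 43 + 60 + 103).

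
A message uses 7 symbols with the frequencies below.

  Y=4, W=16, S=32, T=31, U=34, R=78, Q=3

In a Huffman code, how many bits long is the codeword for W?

4

Huffman merges, smallest pair first:
merge Q(3) and Y(4): 7
merge 7 and W(16): 23
merge 23 and T(31): 54
merge S(32) and U(34): 66
merge 54 and 66: 120
merge R(78) and 120: 198
W sits 4 levels below the root, so its codeword is 4 bits.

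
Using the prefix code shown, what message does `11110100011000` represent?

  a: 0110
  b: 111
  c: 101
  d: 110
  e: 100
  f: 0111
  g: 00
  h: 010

Read left to right; each codeword is recognised as soon as it completes (prefix code):
  111→b | 101→c | 00→g | 0110→a | 00→g
Decoded message: bcgag

bcgag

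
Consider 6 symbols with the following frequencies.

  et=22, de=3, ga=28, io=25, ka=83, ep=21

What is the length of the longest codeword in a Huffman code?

Merge the two lowest-weight nodes at each step:
combine de(3), ep(21) → 24
combine et(22), 24 → 46
combine io(25), ga(28) → 53
combine 46, 53 → 99
combine ka(83), 99 → 182
The first pair merged (de, ep) ends up deepest, at depth 4.

4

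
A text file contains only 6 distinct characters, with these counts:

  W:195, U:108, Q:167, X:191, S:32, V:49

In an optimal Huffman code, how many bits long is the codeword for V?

Repeatedly merge the two smallest:
combine S(32), V(49) → 81
combine 81, U(108) → 189
combine Q(167), 189 → 356
combine X(191), W(195) → 386
combine 356, 386 → 742
V's leaf is at depth 4, giving a 4-bit codeword.

4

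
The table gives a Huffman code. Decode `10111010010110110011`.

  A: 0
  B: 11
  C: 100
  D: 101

DBACDDCB

Read left to right; each codeword is recognised as soon as it completes (prefix code):
  101→D | 11→B | 0→A | 100→C | 101→D | 101→D | 100→C | 11→B
Decoded message: DBACDDCB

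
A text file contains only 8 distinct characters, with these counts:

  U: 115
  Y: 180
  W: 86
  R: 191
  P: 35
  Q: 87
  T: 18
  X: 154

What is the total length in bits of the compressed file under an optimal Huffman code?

2419

Build the Huffman tree bottom-up:
combine T(18), P(35) → 53
combine 53, W(86) → 139
combine Q(87), U(115) → 202
combine 139, X(154) → 293
combine Y(180), R(191) → 371
combine 202, 293 → 495
combine 371, 495 → 866
The encoded length is the sum of every internal node's weight: 53 + 139 + 202 + 293 + 371 + 495 + 866 = 2419 bits.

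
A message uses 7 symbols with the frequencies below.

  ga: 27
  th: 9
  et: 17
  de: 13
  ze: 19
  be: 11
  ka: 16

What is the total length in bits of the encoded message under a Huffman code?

Build the Huffman tree bottom-up:
th(9) + be(11) → 20
de(13) + ka(16) → 29
et(17) + ze(19) → 36
20 + ga(27) → 47
29 + 36 → 65
47 + 65 → 112
The encoded length is the sum of every internal node's weight: 20 + 29 + 36 + 47 + 65 + 112 = 309 bits.

309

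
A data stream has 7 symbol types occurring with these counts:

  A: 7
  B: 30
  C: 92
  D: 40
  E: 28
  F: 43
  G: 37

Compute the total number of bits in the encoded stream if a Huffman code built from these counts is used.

Merge the two smallest weights repeatedly:
A(7) + E(28) → 35
B(30) + 35 → 65
G(37) + D(40) → 77
F(43) + 65 → 108
77 + C(92) → 169
108 + 169 → 277
Total encoded bits = sum of merged weights = 35 + 65 + 77 + 108 + 169 + 277 = 731.

731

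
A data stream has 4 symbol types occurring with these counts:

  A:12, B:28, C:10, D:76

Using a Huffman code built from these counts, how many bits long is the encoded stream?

198

Build the Huffman tree bottom-up:
combine C(10), A(12) → 22
combine 22, B(28) → 50
combine 50, D(76) → 126
The encoded length is the sum of every internal node's weight: 22 + 50 + 126 = 198 bits.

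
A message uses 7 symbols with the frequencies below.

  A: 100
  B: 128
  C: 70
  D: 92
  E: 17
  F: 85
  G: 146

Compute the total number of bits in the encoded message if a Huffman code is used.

1727

Build the Huffman tree bottom-up:
combine E(17), C(70) → 87
combine F(85), 87 → 172
combine D(92), A(100) → 192
combine B(128), G(146) → 274
combine 172, 192 → 364
combine 274, 364 → 638
Total encoded bits = sum of merged weights = 87 + 172 + 192 + 274 + 364 + 638 = 1727.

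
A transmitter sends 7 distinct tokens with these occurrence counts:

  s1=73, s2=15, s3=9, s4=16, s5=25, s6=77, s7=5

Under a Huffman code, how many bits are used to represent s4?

4

Repeatedly merge the two smallest:
s7(5) + s3(9) → 14
14 + s2(15) → 29
s4(16) + s5(25) → 41
29 + 41 → 70
70 + s1(73) → 143
s6(77) + 143 → 220
s4 sits 4 levels below the root, so its codeword is 4 bits.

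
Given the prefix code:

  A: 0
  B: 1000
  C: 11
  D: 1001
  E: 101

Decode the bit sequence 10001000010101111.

Read left to right; each codeword is recognised as soon as it completes (prefix code):
  1000→B | 1000→B | 0→A | 101→E | 0→A | 11→C | 11→C
Decoded message: BBAEACC

BBAEACC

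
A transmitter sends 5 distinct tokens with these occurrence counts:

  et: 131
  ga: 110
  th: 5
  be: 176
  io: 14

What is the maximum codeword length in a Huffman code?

4

Merge the two lowest-weight nodes at each step:
th(5) + io(14) → 19
19 + ga(110) → 129
129 + et(131) → 260
be(176) + 260 → 436
The first pair merged (th, io) ends up deepest, at depth 4.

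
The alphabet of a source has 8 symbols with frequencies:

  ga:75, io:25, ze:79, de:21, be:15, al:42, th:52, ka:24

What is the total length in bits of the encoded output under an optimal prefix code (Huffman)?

Greedily combine the two least-frequent nodes:
combine be(15), de(21) → 36
combine ka(24), io(25) → 49
combine 36, al(42) → 78
combine 49, th(52) → 101
combine ga(75), 78 → 153
combine ze(79), 101 → 180
combine 153, 180 → 333
Total encoded bits = sum of merged weights = 36 + 49 + 78 + 101 + 153 + 180 + 333 = 930.

930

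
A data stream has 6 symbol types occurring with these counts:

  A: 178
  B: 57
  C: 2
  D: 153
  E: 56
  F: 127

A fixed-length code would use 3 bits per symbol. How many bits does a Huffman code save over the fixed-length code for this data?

400

Fixed-length: 3 bits × 573 symbols = 1719 bits.
Huffman merges:
merge C(2) and E(56): 58
merge B(57) and 58: 115
merge 115 and F(127): 242
merge D(153) and A(178): 331
merge 242 and 331: 573
Huffman total = 58 + 115 + 242 + 331 + 573 = 1319 bits.
Saving = 1719 − 1319 = 400 bits.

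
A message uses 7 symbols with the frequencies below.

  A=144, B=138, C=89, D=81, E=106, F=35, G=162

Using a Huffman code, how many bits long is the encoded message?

2075

Build the Huffman tree bottom-up:
combine F(35), D(81) → 116
combine C(89), E(106) → 195
combine 116, B(138) → 254
combine A(144), G(162) → 306
combine 195, 254 → 449
combine 306, 449 → 755
Total encoded bits = sum of merged weights = 116 + 195 + 254 + 306 + 449 + 755 = 2075.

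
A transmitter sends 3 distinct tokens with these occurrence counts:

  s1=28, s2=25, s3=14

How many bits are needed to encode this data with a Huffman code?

106

Merge the two smallest weights repeatedly:
s3(14) + s2(25) → 39
s1(28) + 39 → 67
The encoded length is the sum of every internal node's weight: 39 + 67 = 106 bits.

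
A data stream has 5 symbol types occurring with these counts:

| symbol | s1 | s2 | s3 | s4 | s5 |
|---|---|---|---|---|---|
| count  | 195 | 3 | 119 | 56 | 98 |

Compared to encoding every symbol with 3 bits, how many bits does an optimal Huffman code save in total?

450

Fixed-length: 3 bits × 471 symbols = 1413 bits.
Huffman merges:
merge s2(3) and s4(56): 59
merge 59 and s5(98): 157
merge s3(119) and 157: 276
merge s1(195) and 276: 471
Huffman total = 59 + 157 + 276 + 471 = 963 bits.
Saving = 1413 − 963 = 450 bits.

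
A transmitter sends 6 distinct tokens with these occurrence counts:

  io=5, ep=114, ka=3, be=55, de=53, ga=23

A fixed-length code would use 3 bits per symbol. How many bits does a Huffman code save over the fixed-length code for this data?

244

Fixed-length: 3 bits × 253 symbols = 759 bits.
Huffman merges:
combine ka(3), io(5) → 8
combine 8, ga(23) → 31
combine 31, de(53) → 84
combine be(55), 84 → 139
combine ep(114), 139 → 253
Huffman total = 8 + 31 + 84 + 139 + 253 = 515 bits.
Saving = 759 − 515 = 244 bits.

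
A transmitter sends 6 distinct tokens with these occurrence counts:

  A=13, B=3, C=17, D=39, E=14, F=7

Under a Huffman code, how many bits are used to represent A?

Huffman merges, smallest pair first:
B(3) + F(7) → 10
10 + A(13) → 23
E(14) + C(17) → 31
23 + 31 → 54
D(39) + 54 → 93
A sits 3 levels below the root, so its codeword is 3 bits.

3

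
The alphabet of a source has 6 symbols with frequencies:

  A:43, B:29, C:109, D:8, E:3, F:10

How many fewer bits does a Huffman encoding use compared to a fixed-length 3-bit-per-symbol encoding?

229

Fixed-length: 3 bits × 202 symbols = 606 bits.
Huffman merges:
merge E(3) and D(8): 11
merge F(10) and 11: 21
merge 21 and B(29): 50
merge A(43) and 50: 93
merge 93 and C(109): 202
Huffman total = 11 + 21 + 50 + 93 + 202 = 377 bits.
Saving = 606 − 377 = 229 bits.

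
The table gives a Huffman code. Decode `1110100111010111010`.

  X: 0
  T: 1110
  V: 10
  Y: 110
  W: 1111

Read left to right; each codeword is recognised as soon as it completes (prefix code):
  1110→T | 10→V | 0→X | 1110→T | 10→V | 1110→T | 10→V
Decoded message: TVXTVTV

TVXTVTV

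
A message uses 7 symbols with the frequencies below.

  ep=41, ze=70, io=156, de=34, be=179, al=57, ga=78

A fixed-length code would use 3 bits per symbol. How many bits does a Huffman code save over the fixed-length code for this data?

Fixed-length: 3 bits × 615 symbols = 1845 bits.
Huffman merges:
merge de(34) and ep(41): 75
merge al(57) and ze(70): 127
merge 75 and ga(78): 153
merge 127 and 153: 280
merge io(156) and be(179): 335
merge 280 and 335: 615
Huffman total = 75 + 127 + 153 + 280 + 335 + 615 = 1585 bits.
Saving = 1845 − 1585 = 260 bits.

260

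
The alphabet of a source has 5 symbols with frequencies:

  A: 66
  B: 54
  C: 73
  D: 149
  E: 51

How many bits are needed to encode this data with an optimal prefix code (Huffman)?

Build the Huffman tree bottom-up:
combine E(51), B(54) → 105
combine A(66), C(73) → 139
combine 105, 139 → 244
combine D(149), 244 → 393
The encoded length is the sum of every internal node's weight: 105 + 139 + 244 + 393 = 881 bits.

881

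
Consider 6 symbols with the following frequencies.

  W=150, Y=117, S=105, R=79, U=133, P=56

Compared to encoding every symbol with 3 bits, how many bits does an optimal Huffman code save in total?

Fixed-length: 3 bits × 640 symbols = 1920 bits.
Huffman merges:
combine P(56), R(79) → 135
combine S(105), Y(117) → 222
combine U(133), 135 → 268
combine W(150), 222 → 372
combine 268, 372 → 640
Huffman total = 135 + 222 + 268 + 372 + 640 = 1637 bits.
Saving = 1920 − 1637 = 283 bits.

283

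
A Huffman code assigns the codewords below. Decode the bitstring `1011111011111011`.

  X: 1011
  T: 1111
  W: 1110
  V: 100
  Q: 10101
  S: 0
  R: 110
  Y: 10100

Read left to right; each codeword is recognised as soon as it completes (prefix code):
  1011→X | 1110→W | 1111→T | 1011→X
Decoded message: XWTX

XWTX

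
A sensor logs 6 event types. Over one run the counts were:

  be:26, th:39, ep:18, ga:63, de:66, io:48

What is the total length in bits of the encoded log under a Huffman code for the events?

647

Greedily combine the two least-frequent nodes:
ep(18) + be(26) → 44
th(39) + 44 → 83
io(48) + ga(63) → 111
de(66) + 83 → 149
111 + 149 → 260
Total encoded bits = sum of merged weights = 44 + 83 + 111 + 149 + 260 = 647.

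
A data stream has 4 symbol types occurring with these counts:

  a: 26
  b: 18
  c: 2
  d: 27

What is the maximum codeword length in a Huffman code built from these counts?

3

Merge the two lowest-weight nodes at each step:
merge c(2) and b(18): 20
merge 20 and a(26): 46
merge d(27) and 46: 73
Maximum depth reached is 3.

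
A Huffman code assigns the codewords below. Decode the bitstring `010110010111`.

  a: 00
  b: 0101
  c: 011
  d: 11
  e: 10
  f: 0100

Read left to right; each codeword is recognised as soon as it completes (prefix code):
  0101→b | 10→e | 0101→b | 11→d
Decoded message: bebd

bebd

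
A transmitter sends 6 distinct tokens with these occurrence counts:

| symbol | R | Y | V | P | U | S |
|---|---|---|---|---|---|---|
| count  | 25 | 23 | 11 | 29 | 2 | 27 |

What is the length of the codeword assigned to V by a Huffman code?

Repeatedly merge the two smallest:
merge U(2) and V(11): 13
merge 13 and Y(23): 36
merge R(25) and S(27): 52
merge P(29) and 36: 65
merge 52 and 65: 117
V sits 4 levels below the root, so its codeword is 4 bits.

4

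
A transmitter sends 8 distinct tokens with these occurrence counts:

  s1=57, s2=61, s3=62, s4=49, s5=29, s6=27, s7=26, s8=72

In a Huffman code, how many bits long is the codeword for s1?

Build the tree from the bottom:
combine s7(26), s6(27) → 53
combine s5(29), s4(49) → 78
combine 53, s1(57) → 110
combine s2(61), s3(62) → 123
combine s8(72), 78 → 150
combine 110, 123 → 233
combine 150, 233 → 383
s1's leaf is at depth 3, giving a 3-bit codeword.

3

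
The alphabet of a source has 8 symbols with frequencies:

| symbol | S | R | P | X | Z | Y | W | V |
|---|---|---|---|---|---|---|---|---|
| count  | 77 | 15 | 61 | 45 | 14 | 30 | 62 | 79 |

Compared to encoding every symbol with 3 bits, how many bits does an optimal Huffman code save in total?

68

Fixed-length: 3 bits × 383 symbols = 1149 bits.
Huffman merges:
merge Z(14) and R(15): 29
merge 29 and Y(30): 59
merge X(45) and 59: 104
merge P(61) and W(62): 123
merge S(77) and V(79): 156
merge 104 and 123: 227
merge 156 and 227: 383
Huffman total = 29 + 59 + 104 + 123 + 156 + 227 + 383 = 1081 bits.
Saving = 1149 − 1081 = 68 bits.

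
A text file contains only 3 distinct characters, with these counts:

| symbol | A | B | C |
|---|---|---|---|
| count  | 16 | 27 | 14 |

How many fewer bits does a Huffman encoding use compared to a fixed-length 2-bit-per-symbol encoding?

27

Fixed-length: 2 bits × 57 symbols = 114 bits.
Huffman merges:
C(14) + A(16) → 30
B(27) + 30 → 57
Huffman total = 30 + 57 = 87 bits.
Saving = 114 − 87 = 27 bits.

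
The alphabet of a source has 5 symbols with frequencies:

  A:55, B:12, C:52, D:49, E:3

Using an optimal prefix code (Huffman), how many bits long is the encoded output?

Build the Huffman tree bottom-up:
E(3) + B(12) → 15
15 + D(49) → 64
C(52) + A(55) → 107
64 + 107 → 171
Each symbol's bit-cost is frequency × depth; summing gives 357 bits (equivalently 15 + 64 + 107 + 171).

357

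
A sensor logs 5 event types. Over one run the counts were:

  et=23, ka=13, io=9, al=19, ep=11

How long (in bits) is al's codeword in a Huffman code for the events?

2

Repeatedly merge the two smallest:
io(9) + ep(11) → 20
ka(13) + al(19) → 32
20 + et(23) → 43
32 + 43 → 75
al's leaf is at depth 2, giving a 2-bit codeword.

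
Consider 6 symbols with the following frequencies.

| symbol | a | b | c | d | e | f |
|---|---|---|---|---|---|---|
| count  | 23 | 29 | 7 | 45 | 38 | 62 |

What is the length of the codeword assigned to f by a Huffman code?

2

Build the tree from the bottom:
combine c(7), a(23) → 30
combine b(29), 30 → 59
combine e(38), d(45) → 83
combine 59, f(62) → 121
combine 83, 121 → 204
The subtree containing f is merged 2 times, so code length = 2.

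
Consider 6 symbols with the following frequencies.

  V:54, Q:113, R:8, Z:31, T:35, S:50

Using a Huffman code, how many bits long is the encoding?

686

Greedily combine the two least-frequent nodes:
combine R(8), Z(31) → 39
combine T(35), 39 → 74
combine S(50), V(54) → 104
combine 74, 104 → 178
combine Q(113), 178 → 291
The encoded length is the sum of every internal node's weight: 39 + 74 + 104 + 178 + 291 = 686 bits.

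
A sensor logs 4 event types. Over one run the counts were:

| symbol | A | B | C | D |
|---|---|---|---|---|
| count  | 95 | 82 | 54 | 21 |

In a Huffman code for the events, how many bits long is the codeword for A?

1

Huffman merges, smallest pair first:
D(21) + C(54) → 75
75 + B(82) → 157
A(95) + 157 → 252
A is merged only at the final step, so code length = 1.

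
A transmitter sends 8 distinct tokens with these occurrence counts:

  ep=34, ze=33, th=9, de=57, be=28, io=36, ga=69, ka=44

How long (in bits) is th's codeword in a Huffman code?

4

Repeatedly merge the two smallest:
merge th(9) and be(28): 37
merge ze(33) and ep(34): 67
merge io(36) and 37: 73
merge ka(44) and de(57): 101
merge 67 and ga(69): 136
merge 73 and 101: 174
merge 136 and 174: 310
th's leaf is at depth 4, giving a 4-bit codeword.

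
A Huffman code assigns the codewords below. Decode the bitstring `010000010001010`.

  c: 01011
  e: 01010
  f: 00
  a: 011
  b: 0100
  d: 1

bfbe

Read left to right; each codeword is recognised as soon as it completes (prefix code):
  0100→b | 00→f | 0100→b | 01010→e
Decoded message: bfbe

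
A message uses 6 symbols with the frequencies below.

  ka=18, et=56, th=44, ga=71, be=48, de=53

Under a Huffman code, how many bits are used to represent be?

Build the tree from the bottom:
ka(18) + th(44) → 62
be(48) + de(53) → 101
et(56) + 62 → 118
ga(71) + 101 → 172
118 + 172 → 290
be sits 3 levels below the root, so its codeword is 3 bits.

3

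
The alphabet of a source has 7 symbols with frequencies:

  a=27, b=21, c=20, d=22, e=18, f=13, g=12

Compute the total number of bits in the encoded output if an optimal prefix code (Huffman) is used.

372

Greedily combine the two least-frequent nodes:
g(12) + f(13) → 25
e(18) + c(20) → 38
b(21) + d(22) → 43
25 + a(27) → 52
38 + 43 → 81
52 + 81 → 133
Each symbol's bit-cost is frequency × depth; summing gives 372 bits (equivalently 25 + 38 + 43 + 52 + 81 + 133).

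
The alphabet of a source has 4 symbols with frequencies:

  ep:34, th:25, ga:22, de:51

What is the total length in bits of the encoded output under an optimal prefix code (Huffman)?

Greedily combine the two least-frequent nodes:
ga(22) + th(25) → 47
ep(34) + 47 → 81
de(51) + 81 → 132
Total encoded bits = sum of merged weights = 47 + 81 + 132 = 260.

260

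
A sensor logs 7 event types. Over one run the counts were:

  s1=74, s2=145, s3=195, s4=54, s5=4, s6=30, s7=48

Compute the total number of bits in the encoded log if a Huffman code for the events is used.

1344

Merge the two smallest weights repeatedly:
combine s5(4), s6(30) → 34
combine 34, s7(48) → 82
combine s4(54), s1(74) → 128
combine 82, 128 → 210
combine s2(145), s3(195) → 340
combine 210, 340 → 550
Total encoded bits = sum of merged weights = 34 + 82 + 128 + 210 + 340 + 550 = 1344.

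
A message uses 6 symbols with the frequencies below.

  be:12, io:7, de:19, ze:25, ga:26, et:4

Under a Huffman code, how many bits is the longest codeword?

4

Merge the two lowest-weight nodes at each step:
merge et(4) and io(7): 11
merge 11 and be(12): 23
merge de(19) and 23: 42
merge ze(25) and ga(26): 51
merge 42 and 51: 93
The rarest symbols sit at the bottom; the longest codeword is 4 bits.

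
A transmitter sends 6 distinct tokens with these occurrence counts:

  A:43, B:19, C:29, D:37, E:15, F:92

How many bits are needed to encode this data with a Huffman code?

555

Build the Huffman tree bottom-up:
E(15) + B(19) → 34
C(29) + 34 → 63
D(37) + A(43) → 80
63 + 80 → 143
F(92) + 143 → 235
Each symbol's bit-cost is frequency × depth; summing gives 555 bits (equivalently 34 + 63 + 80 + 143 + 235).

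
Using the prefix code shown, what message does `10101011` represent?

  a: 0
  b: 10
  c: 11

bbbc

Read left to right; each codeword is recognised as soon as it completes (prefix code):
  10→b | 10→b | 10→b | 11→c
Decoded message: bbbc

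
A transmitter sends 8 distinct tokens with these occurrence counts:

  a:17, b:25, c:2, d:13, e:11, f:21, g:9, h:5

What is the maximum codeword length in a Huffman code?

Merge the two lowest-weight nodes at each step:
combine c(2), h(5) → 7
combine 7, g(9) → 16
combine e(11), d(13) → 24
combine 16, a(17) → 33
combine f(21), 24 → 45
combine b(25), 33 → 58
combine 45, 58 → 103
Maximum depth reached is 5.

5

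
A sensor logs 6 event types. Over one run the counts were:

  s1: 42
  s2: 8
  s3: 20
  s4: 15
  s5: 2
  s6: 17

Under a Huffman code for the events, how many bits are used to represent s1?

Repeatedly merge the two smallest:
s5(2) + s2(8) → 10
10 + s4(15) → 25
s6(17) + s3(20) → 37
25 + 37 → 62
s1(42) + 62 → 104
s1 is a child of the root — depth 1, so its codeword is a single bit.

1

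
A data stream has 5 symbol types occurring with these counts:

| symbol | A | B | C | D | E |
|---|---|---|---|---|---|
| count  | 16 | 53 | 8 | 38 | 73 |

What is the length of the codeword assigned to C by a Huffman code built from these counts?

4

Build the tree from the bottom:
combine C(8), A(16) → 24
combine 24, D(38) → 62
combine B(53), 62 → 115
combine E(73), 115 → 188
The subtree containing C is merged 4 times, so code length = 4.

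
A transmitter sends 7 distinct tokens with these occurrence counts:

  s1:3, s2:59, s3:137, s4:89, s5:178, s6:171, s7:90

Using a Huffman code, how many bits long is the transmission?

1894

Greedily combine the two least-frequent nodes:
combine s1(3), s2(59) → 62
combine 62, s4(89) → 151
combine s7(90), s3(137) → 227
combine 151, s6(171) → 322
combine s5(178), 227 → 405
combine 322, 405 → 727
Total encoded bits = sum of merged weights = 62 + 151 + 227 + 322 + 405 + 727 = 1894.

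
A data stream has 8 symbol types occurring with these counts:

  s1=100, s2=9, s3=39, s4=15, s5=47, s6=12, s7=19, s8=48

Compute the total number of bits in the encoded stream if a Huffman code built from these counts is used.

Merge the two smallest weights repeatedly:
merge s2(9) and s6(12): 21
merge s4(15) and s7(19): 34
merge 21 and 34: 55
merge s3(39) and s5(47): 86
merge s8(48) and 55: 103
merge 86 and s1(100): 186
merge 103 and 186: 289
Each symbol's bit-cost is frequency × depth; summing gives 774 bits (equivalently 21 + 34 + 55 + 86 + 103 + 186 + 289).

774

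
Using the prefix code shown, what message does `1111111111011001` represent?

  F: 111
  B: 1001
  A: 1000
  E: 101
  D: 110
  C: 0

Read left to right; each codeword is recognised as soon as it completes (prefix code):
  111→F | 111→F | 111→F | 101→E | 1001→B
Decoded message: FFFEB

FFFEB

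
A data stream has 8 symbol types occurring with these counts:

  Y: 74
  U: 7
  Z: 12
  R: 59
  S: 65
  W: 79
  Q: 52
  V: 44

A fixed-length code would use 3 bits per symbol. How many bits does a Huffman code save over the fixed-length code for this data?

Fixed-length: 3 bits × 392 symbols = 1176 bits.
Huffman merges:
combine U(7), Z(12) → 19
combine 19, V(44) → 63
combine Q(52), R(59) → 111
combine 63, S(65) → 128
combine Y(74), W(79) → 153
combine 111, 128 → 239
combine 153, 239 → 392
Huffman total = 19 + 63 + 111 + 128 + 153 + 239 + 392 = 1105 bits.
Saving = 1176 − 1105 = 71 bits.

71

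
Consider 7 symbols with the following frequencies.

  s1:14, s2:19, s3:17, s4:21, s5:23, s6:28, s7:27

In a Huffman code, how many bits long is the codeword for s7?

Build the tree from the bottom:
merge s1(14) and s3(17): 31
merge s2(19) and s4(21): 40
merge s5(23) and s7(27): 50
merge s6(28) and 31: 59
merge 40 and 50: 90
merge 59 and 90: 149
s7's leaf is at depth 3, giving a 3-bit codeword.

3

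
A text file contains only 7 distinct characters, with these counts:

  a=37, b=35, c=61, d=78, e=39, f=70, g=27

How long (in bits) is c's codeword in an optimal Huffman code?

Repeatedly merge the two smallest:
g(27) + b(35) → 62
a(37) + e(39) → 76
c(61) + 62 → 123
f(70) + 76 → 146
d(78) + 123 → 201
146 + 201 → 347
c sits 3 levels below the root, so its codeword is 3 bits.

3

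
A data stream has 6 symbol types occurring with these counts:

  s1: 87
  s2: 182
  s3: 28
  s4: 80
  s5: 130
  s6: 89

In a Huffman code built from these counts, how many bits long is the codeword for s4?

3

Repeatedly merge the two smallest:
s3(28) + s4(80) → 108
s1(87) + s6(89) → 176
108 + s5(130) → 238
176 + s2(182) → 358
238 + 358 → 596
s4 sits 3 levels below the root, so its codeword is 3 bits.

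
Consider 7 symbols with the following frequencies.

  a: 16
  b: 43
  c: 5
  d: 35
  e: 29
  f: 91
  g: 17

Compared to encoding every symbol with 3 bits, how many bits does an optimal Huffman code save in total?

123

Fixed-length: 3 bits × 236 symbols = 708 bits.
Huffman merges:
merge c(5) and a(16): 21
merge g(17) and 21: 38
merge e(29) and d(35): 64
merge 38 and b(43): 81
merge 64 and 81: 145
merge f(91) and 145: 236
Huffman total = 21 + 38 + 64 + 81 + 145 + 236 = 585 bits.
Saving = 708 − 585 = 123 bits.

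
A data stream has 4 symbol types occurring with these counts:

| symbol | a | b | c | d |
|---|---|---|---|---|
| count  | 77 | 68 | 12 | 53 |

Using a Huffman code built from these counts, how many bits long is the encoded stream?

408

Greedily combine the two least-frequent nodes:
c(12) + d(53) → 65
65 + b(68) → 133
a(77) + 133 → 210
Total encoded bits = sum of merged weights = 65 + 133 + 210 = 408.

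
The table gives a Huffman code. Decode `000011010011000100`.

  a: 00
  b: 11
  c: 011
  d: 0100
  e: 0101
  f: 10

aabdbad

Read left to right; each codeword is recognised as soon as it completes (prefix code):
  00→a | 00→a | 11→b | 0100→d | 11→b | 00→a | 0100→d
Decoded message: aabdbad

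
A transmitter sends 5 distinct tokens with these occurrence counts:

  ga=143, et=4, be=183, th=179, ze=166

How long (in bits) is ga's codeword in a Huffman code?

3

Build the tree from the bottom:
et(4) + ga(143) → 147
147 + ze(166) → 313
th(179) + be(183) → 362
313 + 362 → 675
ga sits 3 levels below the root, so its codeword is 3 bits.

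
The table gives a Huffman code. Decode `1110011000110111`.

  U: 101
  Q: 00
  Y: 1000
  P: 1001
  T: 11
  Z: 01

Read left to right; each codeword is recognised as soon as it completes (prefix code):
  11→T | 1001→P | 1000→Y | 11→T | 01→Z | 11→T
Decoded message: TPYTZT

TPYTZT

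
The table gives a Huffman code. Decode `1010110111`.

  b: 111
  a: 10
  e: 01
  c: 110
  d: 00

aacb

Read left to right; each codeword is recognised as soon as it completes (prefix code):
  10→a | 10→a | 110→c | 111→b
Decoded message: aacb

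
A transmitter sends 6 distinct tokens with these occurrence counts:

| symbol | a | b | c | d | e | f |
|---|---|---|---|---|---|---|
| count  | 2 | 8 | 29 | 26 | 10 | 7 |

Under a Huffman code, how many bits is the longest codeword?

5

Merge the two lowest-weight nodes at each step:
a(2) + f(7) → 9
b(8) + 9 → 17
e(10) + 17 → 27
d(26) + 27 → 53
c(29) + 53 → 82
The rarest symbols sit at the bottom; the longest codeword is 5 bits.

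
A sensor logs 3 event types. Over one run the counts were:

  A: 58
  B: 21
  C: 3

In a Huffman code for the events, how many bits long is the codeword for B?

Repeatedly merge the two smallest:
merge C(3) and B(21): 24
merge 24 and A(58): 82
B's leaf is at depth 2, giving a 2-bit codeword.

2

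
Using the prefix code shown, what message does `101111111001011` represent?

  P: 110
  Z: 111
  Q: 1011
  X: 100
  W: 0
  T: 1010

QZPWQ

Read left to right; each codeword is recognised as soon as it completes (prefix code):
  1011→Q | 111→Z | 110→P | 0→W | 1011→Q
Decoded message: QZPWQ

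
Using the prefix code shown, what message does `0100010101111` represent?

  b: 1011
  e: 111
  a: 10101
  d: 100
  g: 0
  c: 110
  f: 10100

gdgae

Read left to right; each codeword is recognised as soon as it completes (prefix code):
  0→g | 100→d | 0→g | 10101→a | 111→e
Decoded message: gdgae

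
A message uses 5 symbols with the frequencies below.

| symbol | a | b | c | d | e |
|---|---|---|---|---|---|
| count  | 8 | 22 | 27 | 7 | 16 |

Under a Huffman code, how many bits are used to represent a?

3

Repeatedly merge the two smallest:
merge d(7) and a(8): 15
merge 15 and e(16): 31
merge b(22) and c(27): 49
merge 31 and 49: 80
a's leaf is at depth 3, giving a 3-bit codeword.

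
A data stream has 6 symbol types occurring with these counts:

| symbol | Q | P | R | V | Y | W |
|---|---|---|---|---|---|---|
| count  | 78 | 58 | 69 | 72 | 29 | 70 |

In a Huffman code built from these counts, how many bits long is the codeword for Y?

3

Build the tree from the bottom:
combine Y(29), P(58) → 87
combine R(69), W(70) → 139
combine V(72), Q(78) → 150
combine 87, 139 → 226
combine 150, 226 → 376
Y's leaf is at depth 3, giving a 3-bit codeword.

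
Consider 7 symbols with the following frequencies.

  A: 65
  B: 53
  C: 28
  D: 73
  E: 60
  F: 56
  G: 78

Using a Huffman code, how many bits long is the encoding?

1161

Merge the two smallest weights repeatedly:
combine C(28), B(53) → 81
combine F(56), E(60) → 116
combine A(65), D(73) → 138
combine G(78), 81 → 159
combine 116, 138 → 254
combine 159, 254 → 413
Each symbol's bit-cost is frequency × depth; summing gives 1161 bits (equivalently 81 + 116 + 138 + 159 + 254 + 413).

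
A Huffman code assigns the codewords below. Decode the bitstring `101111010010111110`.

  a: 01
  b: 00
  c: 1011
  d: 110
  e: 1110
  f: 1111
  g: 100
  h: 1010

Read left to right; each codeword is recognised as soon as it completes (prefix code):
  1011→c | 110→d | 100→g | 1011→c | 1110→e
Decoded message: cdgce

cdgce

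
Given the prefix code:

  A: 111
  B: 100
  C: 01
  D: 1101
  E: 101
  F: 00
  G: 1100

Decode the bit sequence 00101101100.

Read left to right; each codeword is recognised as soon as it completes (prefix code):
  00→F | 101→E | 101→E | 100→B
Decoded message: FEEB

FEEB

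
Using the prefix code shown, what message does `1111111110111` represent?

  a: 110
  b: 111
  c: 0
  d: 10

Read left to right; each codeword is recognised as soon as it completes (prefix code):
  111→b | 111→b | 111→b | 0→c | 111→b
Decoded message: bbbcb

bbbcb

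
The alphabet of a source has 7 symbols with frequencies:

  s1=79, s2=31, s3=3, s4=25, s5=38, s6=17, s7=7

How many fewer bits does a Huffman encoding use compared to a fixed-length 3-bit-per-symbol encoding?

121

Fixed-length: 3 bits × 200 symbols = 600 bits.
Huffman merges:
merge s3(3) and s7(7): 10
merge 10 and s6(17): 27
merge s4(25) and 27: 52
merge s2(31) and s5(38): 69
merge 52 and 69: 121
merge s1(79) and 121: 200
Huffman total = 10 + 27 + 52 + 69 + 121 + 200 = 479 bits.
Saving = 600 − 479 = 121 bits.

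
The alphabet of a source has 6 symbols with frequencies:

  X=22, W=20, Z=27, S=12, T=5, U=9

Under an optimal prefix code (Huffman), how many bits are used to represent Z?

2

Huffman merges, smallest pair first:
merge T(5) and U(9): 14
merge S(12) and 14: 26
merge W(20) and X(22): 42
merge 26 and Z(27): 53
merge 42 and 53: 95
The subtree containing Z is merged 2 times, so code length = 2.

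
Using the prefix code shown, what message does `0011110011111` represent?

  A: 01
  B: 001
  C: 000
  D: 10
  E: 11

BEDAEE

Read left to right; each codeword is recognised as soon as it completes (prefix code):
  001→B | 11→E | 10→D | 01→A | 11→E | 11→E
Decoded message: BEDAEE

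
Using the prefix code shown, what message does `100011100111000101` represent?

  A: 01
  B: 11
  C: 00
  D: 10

DCBDABCAA

Read left to right; each codeword is recognised as soon as it completes (prefix code):
  10→D | 00→C | 11→B | 10→D | 01→A | 11→B | 00→C | 01→A | 01→A
Decoded message: DCBDABCAA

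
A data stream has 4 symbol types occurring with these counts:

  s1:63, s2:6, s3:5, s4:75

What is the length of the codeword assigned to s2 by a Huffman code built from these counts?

Build the tree from the bottom:
combine s3(5), s2(6) → 11
combine 11, s1(63) → 74
combine 74, s4(75) → 149
s2 sits 3 levels below the root, so its codeword is 3 bits.

3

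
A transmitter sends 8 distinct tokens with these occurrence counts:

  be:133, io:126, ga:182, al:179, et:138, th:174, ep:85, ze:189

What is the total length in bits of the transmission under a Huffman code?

Greedily combine the two least-frequent nodes:
merge ep(85) and io(126): 211
merge be(133) and et(138): 271
merge th(174) and al(179): 353
merge ga(182) and ze(189): 371
merge 211 and 271: 482
merge 353 and 371: 724
merge 482 and 724: 1206
Total encoded bits = sum of merged weights = 211 + 271 + 353 + 371 + 482 + 724 + 1206 = 3618.

3618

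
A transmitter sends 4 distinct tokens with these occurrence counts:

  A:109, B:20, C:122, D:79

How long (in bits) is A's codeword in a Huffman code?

Repeatedly merge the two smallest:
merge B(20) and D(79): 99
merge 99 and A(109): 208
merge C(122) and 208: 330
A sits 2 levels below the root, so its codeword is 2 bits.

2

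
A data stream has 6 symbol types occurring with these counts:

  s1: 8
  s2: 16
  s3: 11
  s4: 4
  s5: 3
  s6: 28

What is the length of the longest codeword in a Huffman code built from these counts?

Merge the two lowest-weight nodes at each step:
combine s5(3), s4(4) → 7
combine 7, s1(8) → 15
combine s3(11), 15 → 26
combine s2(16), 26 → 42
combine s6(28), 42 → 70
The rarest symbols sit at the bottom; the longest codeword is 5 bits.

5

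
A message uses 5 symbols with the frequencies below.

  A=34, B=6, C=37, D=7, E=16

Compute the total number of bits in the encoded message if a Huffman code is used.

205

Build the Huffman tree bottom-up:
B(6) + D(7) → 13
13 + E(16) → 29
29 + A(34) → 63
C(37) + 63 → 100
Each symbol's bit-cost is frequency × depth; summing gives 205 bits (equivalently 13 + 29 + 63 + 100).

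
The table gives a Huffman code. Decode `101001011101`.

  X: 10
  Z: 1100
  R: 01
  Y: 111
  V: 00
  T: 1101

Read left to right; each codeword is recognised as soon as it completes (prefix code):
  10→X | 10→X | 01→R | 01→R | 1101→T
Decoded message: XXRRT

XXRRT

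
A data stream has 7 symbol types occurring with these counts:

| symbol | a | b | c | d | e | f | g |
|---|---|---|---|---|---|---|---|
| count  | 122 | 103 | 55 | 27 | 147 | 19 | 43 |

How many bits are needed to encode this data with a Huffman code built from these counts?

1311

Merge the two smallest weights repeatedly:
merge f(19) and d(27): 46
merge g(43) and 46: 89
merge c(55) and 89: 144
merge b(103) and a(122): 225
merge 144 and e(147): 291
merge 225 and 291: 516
Total encoded bits = sum of merged weights = 46 + 89 + 144 + 225 + 291 + 516 = 1311.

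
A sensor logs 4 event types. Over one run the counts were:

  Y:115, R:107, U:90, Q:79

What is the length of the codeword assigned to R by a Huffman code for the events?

2

Huffman merges, smallest pair first:
combine Q(79), U(90) → 169
combine R(107), Y(115) → 222
combine 169, 222 → 391
R sits 2 levels below the root, so its codeword is 2 bits.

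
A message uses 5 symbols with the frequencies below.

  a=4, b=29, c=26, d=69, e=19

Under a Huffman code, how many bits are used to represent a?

4

Repeatedly merge the two smallest:
combine a(4), e(19) → 23
combine 23, c(26) → 49
combine b(29), 49 → 78
combine d(69), 78 → 147
a's leaf is at depth 4, giving a 4-bit codeword.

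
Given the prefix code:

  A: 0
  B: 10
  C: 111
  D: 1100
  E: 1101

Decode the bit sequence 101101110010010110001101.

BEDBABDAE

Read left to right; each codeword is recognised as soon as it completes (prefix code):
  10→B | 1101→E | 1100→D | 10→B | 0→A | 10→B | 1100→D | 0→A | 1101→E
Decoded message: BEDBABDAE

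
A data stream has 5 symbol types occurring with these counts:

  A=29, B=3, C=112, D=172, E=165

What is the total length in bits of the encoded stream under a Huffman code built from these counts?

Greedily combine the two least-frequent nodes:
B(3) + A(29) → 32
32 + C(112) → 144
144 + E(165) → 309
D(172) + 309 → 481
The encoded length is the sum of every internal node's weight: 32 + 144 + 309 + 481 = 966 bits.

966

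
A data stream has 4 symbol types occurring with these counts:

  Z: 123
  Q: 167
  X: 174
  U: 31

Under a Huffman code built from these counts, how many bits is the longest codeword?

3

Merge the two lowest-weight nodes at each step:
merge U(31) and Z(123): 154
merge 154 and Q(167): 321
merge X(174) and 321: 495
The rarest symbols sit at the bottom; the longest codeword is 3 bits.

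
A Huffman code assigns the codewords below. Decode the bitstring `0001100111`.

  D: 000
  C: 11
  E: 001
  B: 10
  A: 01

Read left to right; each codeword is recognised as soon as it completes (prefix code):
  000→D | 11→C | 001→E | 11→C
Decoded message: DCEC

DCEC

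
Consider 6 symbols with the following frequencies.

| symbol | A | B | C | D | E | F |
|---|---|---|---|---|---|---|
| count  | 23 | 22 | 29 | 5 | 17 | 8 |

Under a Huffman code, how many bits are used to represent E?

Huffman merges, smallest pair first:
D(5) + F(8) → 13
13 + E(17) → 30
B(22) + A(23) → 45
C(29) + 30 → 59
45 + 59 → 104
The subtree containing E is merged 3 times, so code length = 3.

3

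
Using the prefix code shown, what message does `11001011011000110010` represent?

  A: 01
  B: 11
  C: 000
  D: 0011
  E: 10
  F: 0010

BFBAEDF

Read left to right; each codeword is recognised as soon as it completes (prefix code):
  11→B | 0010→F | 11→B | 01→A | 10→E | 0011→D | 0010→F
Decoded message: BFBAEDF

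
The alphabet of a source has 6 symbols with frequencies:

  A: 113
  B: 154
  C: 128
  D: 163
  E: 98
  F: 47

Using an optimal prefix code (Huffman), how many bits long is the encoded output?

1792

Greedily combine the two least-frequent nodes:
merge F(47) and E(98): 145
merge A(113) and C(128): 241
merge 145 and B(154): 299
merge D(163) and 241: 404
merge 299 and 404: 703
Each symbol's bit-cost is frequency × depth; summing gives 1792 bits (equivalently 145 + 241 + 299 + 404 + 703).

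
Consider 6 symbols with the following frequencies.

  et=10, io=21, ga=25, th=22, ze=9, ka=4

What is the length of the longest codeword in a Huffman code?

4

Merge the two lowest-weight nodes at each step:
combine ka(4), ze(9) → 13
combine et(10), 13 → 23
combine io(21), th(22) → 43
combine 23, ga(25) → 48
combine 43, 48 → 91
Maximum depth reached is 4.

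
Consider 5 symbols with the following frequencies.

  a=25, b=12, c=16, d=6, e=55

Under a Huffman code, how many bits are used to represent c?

Repeatedly merge the two smallest:
d(6) + b(12) → 18
c(16) + 18 → 34
a(25) + 34 → 59
e(55) + 59 → 114
c sits 3 levels below the root, so its codeword is 3 bits.

3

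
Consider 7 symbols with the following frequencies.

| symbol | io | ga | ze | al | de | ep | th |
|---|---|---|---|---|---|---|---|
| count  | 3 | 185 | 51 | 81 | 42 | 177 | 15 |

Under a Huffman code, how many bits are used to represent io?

5

Huffman merges, smallest pair first:
io(3) + th(15) → 18
18 + de(42) → 60
ze(51) + 60 → 111
al(81) + 111 → 192
ep(177) + ga(185) → 362
192 + 362 → 554
io sits 5 levels below the root, so its codeword is 5 bits.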